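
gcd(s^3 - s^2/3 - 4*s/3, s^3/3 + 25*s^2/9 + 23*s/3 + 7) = 1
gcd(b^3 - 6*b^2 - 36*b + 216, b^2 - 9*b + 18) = b - 6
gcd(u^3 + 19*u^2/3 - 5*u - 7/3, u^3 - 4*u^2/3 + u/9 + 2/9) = u^2 - 2*u/3 - 1/3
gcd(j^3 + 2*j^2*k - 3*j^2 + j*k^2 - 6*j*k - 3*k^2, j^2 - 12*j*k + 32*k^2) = 1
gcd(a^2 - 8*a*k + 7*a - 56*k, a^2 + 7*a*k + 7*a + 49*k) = a + 7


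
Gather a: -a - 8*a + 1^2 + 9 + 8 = 18 - 9*a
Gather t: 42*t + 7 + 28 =42*t + 35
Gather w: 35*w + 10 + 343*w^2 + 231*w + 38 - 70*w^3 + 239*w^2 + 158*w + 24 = -70*w^3 + 582*w^2 + 424*w + 72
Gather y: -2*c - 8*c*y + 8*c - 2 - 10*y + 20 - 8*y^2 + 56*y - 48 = 6*c - 8*y^2 + y*(46 - 8*c) - 30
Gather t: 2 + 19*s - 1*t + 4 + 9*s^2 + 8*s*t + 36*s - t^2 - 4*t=9*s^2 + 55*s - t^2 + t*(8*s - 5) + 6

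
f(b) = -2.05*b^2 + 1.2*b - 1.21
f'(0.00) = 1.20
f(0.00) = -1.21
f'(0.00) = 1.20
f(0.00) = -1.21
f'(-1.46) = 7.19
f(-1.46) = -7.33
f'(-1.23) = 6.24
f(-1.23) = -5.79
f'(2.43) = -8.76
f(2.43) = -10.40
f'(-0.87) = 4.77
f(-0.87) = -3.81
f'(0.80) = -2.08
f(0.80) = -1.56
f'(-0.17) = 1.90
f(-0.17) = -1.47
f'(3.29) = -12.29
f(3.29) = -19.45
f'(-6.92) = 29.57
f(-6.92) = -107.68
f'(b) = 1.2 - 4.1*b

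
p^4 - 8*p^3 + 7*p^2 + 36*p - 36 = (p - 6)*(p - 3)*(p - 1)*(p + 2)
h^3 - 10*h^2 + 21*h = h*(h - 7)*(h - 3)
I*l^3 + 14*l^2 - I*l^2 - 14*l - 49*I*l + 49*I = (l - 7*I)^2*(I*l - I)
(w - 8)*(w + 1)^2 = w^3 - 6*w^2 - 15*w - 8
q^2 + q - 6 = (q - 2)*(q + 3)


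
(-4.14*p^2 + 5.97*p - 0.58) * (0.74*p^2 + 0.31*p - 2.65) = -3.0636*p^4 + 3.1344*p^3 + 12.3925*p^2 - 16.0003*p + 1.537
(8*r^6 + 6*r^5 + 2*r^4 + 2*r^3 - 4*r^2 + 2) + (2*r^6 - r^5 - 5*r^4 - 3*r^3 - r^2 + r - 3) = 10*r^6 + 5*r^5 - 3*r^4 - r^3 - 5*r^2 + r - 1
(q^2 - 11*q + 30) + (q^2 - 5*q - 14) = 2*q^2 - 16*q + 16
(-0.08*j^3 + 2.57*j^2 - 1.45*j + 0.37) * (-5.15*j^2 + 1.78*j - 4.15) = 0.412*j^5 - 13.3779*j^4 + 12.3741*j^3 - 15.152*j^2 + 6.6761*j - 1.5355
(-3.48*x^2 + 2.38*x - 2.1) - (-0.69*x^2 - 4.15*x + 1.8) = -2.79*x^2 + 6.53*x - 3.9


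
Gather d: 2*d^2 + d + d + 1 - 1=2*d^2 + 2*d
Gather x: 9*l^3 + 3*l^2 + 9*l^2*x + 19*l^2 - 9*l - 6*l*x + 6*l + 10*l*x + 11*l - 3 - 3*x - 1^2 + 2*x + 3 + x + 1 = 9*l^3 + 22*l^2 + 8*l + x*(9*l^2 + 4*l)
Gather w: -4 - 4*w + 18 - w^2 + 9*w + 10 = -w^2 + 5*w + 24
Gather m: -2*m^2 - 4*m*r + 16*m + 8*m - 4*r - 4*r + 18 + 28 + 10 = -2*m^2 + m*(24 - 4*r) - 8*r + 56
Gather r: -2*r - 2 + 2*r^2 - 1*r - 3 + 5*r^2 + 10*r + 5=7*r^2 + 7*r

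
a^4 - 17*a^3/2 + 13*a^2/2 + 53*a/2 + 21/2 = (a - 7)*(a - 3)*(a + 1/2)*(a + 1)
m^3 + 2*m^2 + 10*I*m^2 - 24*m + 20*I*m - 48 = (m + 2)*(m + 4*I)*(m + 6*I)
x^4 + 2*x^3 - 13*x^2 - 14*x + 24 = (x - 3)*(x - 1)*(x + 2)*(x + 4)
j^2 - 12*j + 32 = (j - 8)*(j - 4)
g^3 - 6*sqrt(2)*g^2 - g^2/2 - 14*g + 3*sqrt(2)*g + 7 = (g - 1/2)*(g - 7*sqrt(2))*(g + sqrt(2))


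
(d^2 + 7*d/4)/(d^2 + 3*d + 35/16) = 4*d/(4*d + 5)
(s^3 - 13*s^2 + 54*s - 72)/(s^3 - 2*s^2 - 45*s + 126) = (s - 4)/(s + 7)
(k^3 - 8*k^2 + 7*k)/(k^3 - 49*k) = (k - 1)/(k + 7)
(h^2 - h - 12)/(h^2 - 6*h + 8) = (h + 3)/(h - 2)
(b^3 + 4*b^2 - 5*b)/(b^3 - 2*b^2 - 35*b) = (b - 1)/(b - 7)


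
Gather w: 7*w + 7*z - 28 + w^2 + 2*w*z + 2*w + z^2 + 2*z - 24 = w^2 + w*(2*z + 9) + z^2 + 9*z - 52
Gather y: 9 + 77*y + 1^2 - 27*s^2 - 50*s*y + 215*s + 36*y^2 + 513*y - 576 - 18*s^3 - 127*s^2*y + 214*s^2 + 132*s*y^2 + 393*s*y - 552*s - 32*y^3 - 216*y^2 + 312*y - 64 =-18*s^3 + 187*s^2 - 337*s - 32*y^3 + y^2*(132*s - 180) + y*(-127*s^2 + 343*s + 902) - 630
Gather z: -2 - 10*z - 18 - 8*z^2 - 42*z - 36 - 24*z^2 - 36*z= -32*z^2 - 88*z - 56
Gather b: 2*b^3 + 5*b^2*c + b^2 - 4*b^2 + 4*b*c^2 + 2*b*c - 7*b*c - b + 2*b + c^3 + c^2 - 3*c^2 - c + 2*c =2*b^3 + b^2*(5*c - 3) + b*(4*c^2 - 5*c + 1) + c^3 - 2*c^2 + c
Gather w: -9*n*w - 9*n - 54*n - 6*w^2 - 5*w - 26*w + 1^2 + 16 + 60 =-63*n - 6*w^2 + w*(-9*n - 31) + 77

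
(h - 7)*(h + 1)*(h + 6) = h^3 - 43*h - 42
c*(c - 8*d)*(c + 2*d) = c^3 - 6*c^2*d - 16*c*d^2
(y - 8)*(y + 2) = y^2 - 6*y - 16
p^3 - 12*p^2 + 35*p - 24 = (p - 8)*(p - 3)*(p - 1)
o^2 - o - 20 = (o - 5)*(o + 4)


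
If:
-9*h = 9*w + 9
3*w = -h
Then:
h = -3/2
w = 1/2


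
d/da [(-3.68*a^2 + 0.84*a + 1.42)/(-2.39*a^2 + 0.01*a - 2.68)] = (1.9708*a^2 + 26.5124*a - 2.2654)/(5.7121*a^4 - 0.0478*a^3 + 12.8105*a^2 - 0.0536*a + 7.1824)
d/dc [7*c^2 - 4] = 14*c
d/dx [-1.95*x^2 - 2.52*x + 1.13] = -3.9*x - 2.52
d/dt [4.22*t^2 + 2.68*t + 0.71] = 8.44*t + 2.68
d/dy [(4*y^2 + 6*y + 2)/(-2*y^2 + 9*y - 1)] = 24*(2*y^2 - 1)/(4*y^4 - 36*y^3 + 85*y^2 - 18*y + 1)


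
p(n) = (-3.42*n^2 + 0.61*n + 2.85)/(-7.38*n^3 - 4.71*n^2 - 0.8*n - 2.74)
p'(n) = (0.61 - 6.84*n)/(-7.38*n^3 - 4.71*n^2 - 0.8*n - 2.74) + (-3.42*n^2 + 0.61*n + 2.85)*(22.14*n^2 + 9.42*n + 0.8)/(-7.38*n^3 - 4.71*n^2 - 0.8*n - 2.74)^2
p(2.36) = 0.12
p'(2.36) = -0.01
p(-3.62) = -0.15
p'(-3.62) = -0.05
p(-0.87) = 0.36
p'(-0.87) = -13.25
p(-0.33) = -0.84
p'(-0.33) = -1.02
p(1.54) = 0.10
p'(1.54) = 0.07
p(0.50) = -0.44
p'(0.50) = 1.46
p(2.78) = 0.11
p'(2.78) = -0.02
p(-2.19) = -0.28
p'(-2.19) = -0.15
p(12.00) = 0.04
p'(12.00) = -0.00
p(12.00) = 0.04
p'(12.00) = -0.00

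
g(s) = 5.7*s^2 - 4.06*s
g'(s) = 11.4*s - 4.06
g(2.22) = 19.08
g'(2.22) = 21.25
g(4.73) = 108.32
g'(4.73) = 49.86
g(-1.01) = 9.92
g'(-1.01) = -15.57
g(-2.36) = 41.33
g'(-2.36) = -30.96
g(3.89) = 70.46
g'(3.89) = 40.29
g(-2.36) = 41.33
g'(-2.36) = -30.96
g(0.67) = -0.16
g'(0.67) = 3.58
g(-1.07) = 10.87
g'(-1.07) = -16.26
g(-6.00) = 229.56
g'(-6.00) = -72.46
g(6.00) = 180.84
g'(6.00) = 64.34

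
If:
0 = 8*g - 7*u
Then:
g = 7*u/8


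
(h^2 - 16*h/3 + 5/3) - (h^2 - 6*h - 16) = 2*h/3 + 53/3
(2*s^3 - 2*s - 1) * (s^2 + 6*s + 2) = 2*s^5 + 12*s^4 + 2*s^3 - 13*s^2 - 10*s - 2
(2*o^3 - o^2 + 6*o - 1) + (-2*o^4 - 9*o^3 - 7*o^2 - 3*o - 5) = -2*o^4 - 7*o^3 - 8*o^2 + 3*o - 6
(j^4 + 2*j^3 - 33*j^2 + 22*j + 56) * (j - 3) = j^5 - j^4 - 39*j^3 + 121*j^2 - 10*j - 168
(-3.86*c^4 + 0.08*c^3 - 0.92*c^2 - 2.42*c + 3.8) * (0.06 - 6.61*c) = 25.5146*c^5 - 0.7604*c^4 + 6.086*c^3 + 15.941*c^2 - 25.2632*c + 0.228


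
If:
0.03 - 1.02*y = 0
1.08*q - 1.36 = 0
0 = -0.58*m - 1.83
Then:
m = -3.16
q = 1.26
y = 0.03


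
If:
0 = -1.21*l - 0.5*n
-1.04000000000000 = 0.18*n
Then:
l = 2.39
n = -5.78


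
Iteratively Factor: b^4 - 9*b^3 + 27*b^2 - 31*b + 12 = (b - 1)*(b^3 - 8*b^2 + 19*b - 12) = (b - 1)^2*(b^2 - 7*b + 12) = (b - 3)*(b - 1)^2*(b - 4)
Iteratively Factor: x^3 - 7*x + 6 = (x - 1)*(x^2 + x - 6) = (x - 2)*(x - 1)*(x + 3)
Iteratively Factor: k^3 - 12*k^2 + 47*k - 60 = (k - 3)*(k^2 - 9*k + 20) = (k - 5)*(k - 3)*(k - 4)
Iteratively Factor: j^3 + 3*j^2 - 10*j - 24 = (j + 2)*(j^2 + j - 12) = (j - 3)*(j + 2)*(j + 4)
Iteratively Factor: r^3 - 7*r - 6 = (r + 2)*(r^2 - 2*r - 3) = (r - 3)*(r + 2)*(r + 1)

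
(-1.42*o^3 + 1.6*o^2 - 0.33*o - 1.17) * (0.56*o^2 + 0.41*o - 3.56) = -0.7952*o^5 + 0.3138*o^4 + 5.5264*o^3 - 6.4865*o^2 + 0.6951*o + 4.1652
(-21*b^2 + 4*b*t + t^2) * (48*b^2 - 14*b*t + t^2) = -1008*b^4 + 486*b^3*t - 29*b^2*t^2 - 10*b*t^3 + t^4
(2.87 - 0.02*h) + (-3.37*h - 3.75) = -3.39*h - 0.88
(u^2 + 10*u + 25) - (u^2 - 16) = 10*u + 41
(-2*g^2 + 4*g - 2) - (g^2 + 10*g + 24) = -3*g^2 - 6*g - 26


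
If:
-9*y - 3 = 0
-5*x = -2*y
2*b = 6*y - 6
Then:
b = -4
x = -2/15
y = -1/3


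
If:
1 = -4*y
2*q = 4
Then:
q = 2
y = -1/4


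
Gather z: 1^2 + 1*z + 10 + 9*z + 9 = 10*z + 20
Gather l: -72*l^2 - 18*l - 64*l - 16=-72*l^2 - 82*l - 16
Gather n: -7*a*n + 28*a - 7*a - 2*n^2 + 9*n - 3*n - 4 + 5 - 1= 21*a - 2*n^2 + n*(6 - 7*a)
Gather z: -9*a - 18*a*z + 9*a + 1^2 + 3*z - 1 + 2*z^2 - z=2*z^2 + z*(2 - 18*a)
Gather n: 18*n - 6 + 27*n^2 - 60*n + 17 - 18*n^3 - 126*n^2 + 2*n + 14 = -18*n^3 - 99*n^2 - 40*n + 25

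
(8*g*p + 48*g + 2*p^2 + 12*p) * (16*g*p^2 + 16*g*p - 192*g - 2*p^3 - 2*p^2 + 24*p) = 128*g^2*p^3 + 896*g^2*p^2 - 768*g^2*p - 9216*g^2 + 16*g*p^4 + 112*g*p^3 - 96*g*p^2 - 1152*g*p - 4*p^5 - 28*p^4 + 24*p^3 + 288*p^2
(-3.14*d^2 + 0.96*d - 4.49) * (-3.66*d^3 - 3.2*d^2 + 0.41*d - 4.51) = 11.4924*d^5 + 6.5344*d^4 + 12.074*d^3 + 28.923*d^2 - 6.1705*d + 20.2499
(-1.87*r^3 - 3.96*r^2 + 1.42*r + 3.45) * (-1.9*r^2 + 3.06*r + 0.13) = 3.553*r^5 + 1.8018*r^4 - 15.0587*r^3 - 2.7246*r^2 + 10.7416*r + 0.4485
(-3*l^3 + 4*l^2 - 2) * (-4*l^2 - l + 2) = 12*l^5 - 13*l^4 - 10*l^3 + 16*l^2 + 2*l - 4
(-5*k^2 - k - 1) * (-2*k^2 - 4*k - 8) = 10*k^4 + 22*k^3 + 46*k^2 + 12*k + 8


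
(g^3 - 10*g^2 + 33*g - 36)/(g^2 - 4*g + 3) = (g^2 - 7*g + 12)/(g - 1)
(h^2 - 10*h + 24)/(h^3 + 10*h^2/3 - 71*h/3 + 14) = 3*(h^2 - 10*h + 24)/(3*h^3 + 10*h^2 - 71*h + 42)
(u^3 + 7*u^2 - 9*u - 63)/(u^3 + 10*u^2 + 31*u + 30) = (u^2 + 4*u - 21)/(u^2 + 7*u + 10)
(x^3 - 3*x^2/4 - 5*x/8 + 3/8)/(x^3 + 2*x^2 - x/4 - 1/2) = (4*x^2 - x - 3)/(2*(2*x^2 + 5*x + 2))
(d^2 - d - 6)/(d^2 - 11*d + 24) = (d + 2)/(d - 8)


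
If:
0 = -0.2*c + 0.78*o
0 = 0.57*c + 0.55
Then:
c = -0.96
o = -0.25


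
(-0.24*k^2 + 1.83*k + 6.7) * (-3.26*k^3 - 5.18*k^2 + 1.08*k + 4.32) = 0.7824*k^5 - 4.7226*k^4 - 31.5806*k^3 - 33.7664*k^2 + 15.1416*k + 28.944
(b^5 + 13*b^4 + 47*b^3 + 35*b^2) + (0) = b^5 + 13*b^4 + 47*b^3 + 35*b^2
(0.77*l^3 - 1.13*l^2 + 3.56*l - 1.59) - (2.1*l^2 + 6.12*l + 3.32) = 0.77*l^3 - 3.23*l^2 - 2.56*l - 4.91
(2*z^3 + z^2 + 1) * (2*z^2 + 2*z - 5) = 4*z^5 + 6*z^4 - 8*z^3 - 3*z^2 + 2*z - 5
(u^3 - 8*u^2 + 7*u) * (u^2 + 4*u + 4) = u^5 - 4*u^4 - 21*u^3 - 4*u^2 + 28*u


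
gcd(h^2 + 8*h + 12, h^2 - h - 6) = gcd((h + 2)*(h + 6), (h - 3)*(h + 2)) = h + 2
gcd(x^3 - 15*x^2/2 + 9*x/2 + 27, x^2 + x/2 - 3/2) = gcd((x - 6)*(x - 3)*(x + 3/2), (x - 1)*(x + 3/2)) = x + 3/2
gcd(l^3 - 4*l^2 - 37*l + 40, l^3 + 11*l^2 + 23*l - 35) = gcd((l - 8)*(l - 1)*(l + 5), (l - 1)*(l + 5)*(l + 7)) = l^2 + 4*l - 5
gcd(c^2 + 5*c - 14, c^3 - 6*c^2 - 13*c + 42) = c - 2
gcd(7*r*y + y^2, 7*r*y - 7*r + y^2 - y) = 7*r + y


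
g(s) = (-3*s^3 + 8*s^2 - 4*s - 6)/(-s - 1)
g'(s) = (-9*s^2 + 16*s - 4)/(-s - 1) + (-3*s^3 + 8*s^2 - 4*s - 6)/(-s - 1)^2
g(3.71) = 13.57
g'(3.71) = 11.67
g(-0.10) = 6.13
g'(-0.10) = -0.49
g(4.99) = 33.31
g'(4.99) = 19.19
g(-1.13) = 100.49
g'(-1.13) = 514.76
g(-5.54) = 170.00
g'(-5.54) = -43.80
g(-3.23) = 85.86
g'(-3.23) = -28.57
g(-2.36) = 64.29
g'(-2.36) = -20.29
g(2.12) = 2.28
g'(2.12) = 2.64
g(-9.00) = 358.12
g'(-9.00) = -64.86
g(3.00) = 6.75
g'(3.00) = 7.56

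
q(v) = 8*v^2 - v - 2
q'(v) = 16*v - 1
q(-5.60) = 254.48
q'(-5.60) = -90.60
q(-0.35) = -0.67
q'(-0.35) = -6.60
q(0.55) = -0.13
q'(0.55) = 7.80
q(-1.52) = 18.00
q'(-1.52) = -25.32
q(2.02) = 28.62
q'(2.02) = 31.32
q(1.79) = 21.84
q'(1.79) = 27.64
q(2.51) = 45.89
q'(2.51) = 39.16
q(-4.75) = 183.25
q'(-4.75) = -77.00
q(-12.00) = 1162.00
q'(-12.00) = -193.00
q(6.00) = 280.00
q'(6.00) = 95.00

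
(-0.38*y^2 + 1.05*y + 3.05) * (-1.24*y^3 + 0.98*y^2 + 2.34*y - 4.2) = 0.4712*y^5 - 1.6744*y^4 - 3.6422*y^3 + 7.042*y^2 + 2.727*y - 12.81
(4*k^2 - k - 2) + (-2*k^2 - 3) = 2*k^2 - k - 5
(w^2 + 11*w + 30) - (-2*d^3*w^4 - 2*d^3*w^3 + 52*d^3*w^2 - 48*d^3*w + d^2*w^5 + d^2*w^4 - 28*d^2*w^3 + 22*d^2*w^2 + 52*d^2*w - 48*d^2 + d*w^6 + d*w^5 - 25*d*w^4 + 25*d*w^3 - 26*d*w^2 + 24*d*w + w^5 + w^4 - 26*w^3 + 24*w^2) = 2*d^3*w^4 + 2*d^3*w^3 - 52*d^3*w^2 + 48*d^3*w - d^2*w^5 - d^2*w^4 + 28*d^2*w^3 - 22*d^2*w^2 - 52*d^2*w + 48*d^2 - d*w^6 - d*w^5 + 25*d*w^4 - 25*d*w^3 + 26*d*w^2 - 24*d*w - w^5 - w^4 + 26*w^3 - 23*w^2 + 11*w + 30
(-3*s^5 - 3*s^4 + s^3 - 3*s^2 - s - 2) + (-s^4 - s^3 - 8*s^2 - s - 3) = -3*s^5 - 4*s^4 - 11*s^2 - 2*s - 5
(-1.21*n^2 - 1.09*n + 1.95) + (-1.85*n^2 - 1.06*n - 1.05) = -3.06*n^2 - 2.15*n + 0.9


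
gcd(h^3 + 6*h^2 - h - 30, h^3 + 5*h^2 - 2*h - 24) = h^2 + h - 6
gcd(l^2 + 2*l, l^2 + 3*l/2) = l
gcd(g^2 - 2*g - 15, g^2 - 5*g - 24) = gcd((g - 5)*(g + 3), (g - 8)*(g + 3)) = g + 3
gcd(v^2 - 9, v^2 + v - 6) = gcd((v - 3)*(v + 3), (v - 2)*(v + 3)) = v + 3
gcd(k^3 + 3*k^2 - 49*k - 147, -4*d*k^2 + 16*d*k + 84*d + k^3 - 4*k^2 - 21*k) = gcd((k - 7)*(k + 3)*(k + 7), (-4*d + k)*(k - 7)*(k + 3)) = k^2 - 4*k - 21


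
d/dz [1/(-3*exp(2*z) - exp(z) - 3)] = (6*exp(z) + 1)*exp(z)/(3*exp(2*z) + exp(z) + 3)^2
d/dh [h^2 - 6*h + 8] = 2*h - 6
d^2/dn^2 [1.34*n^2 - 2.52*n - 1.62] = 2.68000000000000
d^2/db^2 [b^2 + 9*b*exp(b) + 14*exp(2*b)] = 9*b*exp(b) + 56*exp(2*b) + 18*exp(b) + 2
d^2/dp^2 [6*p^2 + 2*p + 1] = 12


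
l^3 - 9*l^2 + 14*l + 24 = (l - 6)*(l - 4)*(l + 1)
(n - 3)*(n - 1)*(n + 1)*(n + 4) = n^4 + n^3 - 13*n^2 - n + 12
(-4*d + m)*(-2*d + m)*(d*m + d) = 8*d^3*m + 8*d^3 - 6*d^2*m^2 - 6*d^2*m + d*m^3 + d*m^2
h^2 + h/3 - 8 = (h - 8/3)*(h + 3)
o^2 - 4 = (o - 2)*(o + 2)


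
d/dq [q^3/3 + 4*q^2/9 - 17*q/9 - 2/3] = q^2 + 8*q/9 - 17/9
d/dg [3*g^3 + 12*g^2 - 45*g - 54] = 9*g^2 + 24*g - 45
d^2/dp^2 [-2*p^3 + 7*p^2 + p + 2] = 14 - 12*p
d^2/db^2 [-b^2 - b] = -2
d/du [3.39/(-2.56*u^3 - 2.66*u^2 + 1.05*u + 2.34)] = (26.0352*u^2 + 18.0348*u - 3.5595)/(2.56*u^3 + 2.66*u^2 - 1.05*u - 2.34)^2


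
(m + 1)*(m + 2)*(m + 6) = m^3 + 9*m^2 + 20*m + 12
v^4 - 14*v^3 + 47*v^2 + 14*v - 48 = (v - 8)*(v - 6)*(v - 1)*(v + 1)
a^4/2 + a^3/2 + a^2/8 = a^2*(a/2 + 1/4)*(a + 1/2)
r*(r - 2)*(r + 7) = r^3 + 5*r^2 - 14*r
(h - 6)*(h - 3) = h^2 - 9*h + 18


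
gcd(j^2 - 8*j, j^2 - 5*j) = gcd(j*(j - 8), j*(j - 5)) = j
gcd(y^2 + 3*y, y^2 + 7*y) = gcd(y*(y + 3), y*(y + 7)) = y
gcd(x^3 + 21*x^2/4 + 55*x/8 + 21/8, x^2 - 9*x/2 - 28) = x + 7/2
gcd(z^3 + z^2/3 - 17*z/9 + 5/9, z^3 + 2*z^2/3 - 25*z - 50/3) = 1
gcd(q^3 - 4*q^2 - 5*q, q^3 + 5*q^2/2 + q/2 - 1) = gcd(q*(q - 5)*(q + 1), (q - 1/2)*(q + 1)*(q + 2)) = q + 1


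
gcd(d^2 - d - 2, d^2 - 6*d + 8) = d - 2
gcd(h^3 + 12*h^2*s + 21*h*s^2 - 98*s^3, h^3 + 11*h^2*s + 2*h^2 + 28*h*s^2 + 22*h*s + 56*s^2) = h + 7*s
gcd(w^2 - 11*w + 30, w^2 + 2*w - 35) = w - 5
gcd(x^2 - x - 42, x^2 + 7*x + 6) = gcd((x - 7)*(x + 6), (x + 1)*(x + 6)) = x + 6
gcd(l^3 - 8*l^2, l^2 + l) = l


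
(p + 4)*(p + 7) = p^2 + 11*p + 28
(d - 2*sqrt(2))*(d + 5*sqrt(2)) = d^2 + 3*sqrt(2)*d - 20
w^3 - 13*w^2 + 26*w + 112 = (w - 8)*(w - 7)*(w + 2)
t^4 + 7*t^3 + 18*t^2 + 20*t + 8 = (t + 1)*(t + 2)^3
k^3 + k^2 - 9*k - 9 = (k - 3)*(k + 1)*(k + 3)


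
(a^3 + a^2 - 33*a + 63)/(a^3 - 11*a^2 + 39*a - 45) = (a + 7)/(a - 5)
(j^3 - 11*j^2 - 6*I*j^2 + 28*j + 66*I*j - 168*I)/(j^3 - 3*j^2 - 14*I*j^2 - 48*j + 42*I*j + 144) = (j^2 - 11*j + 28)/(j^2 - j*(3 + 8*I) + 24*I)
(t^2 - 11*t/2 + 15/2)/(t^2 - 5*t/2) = (t - 3)/t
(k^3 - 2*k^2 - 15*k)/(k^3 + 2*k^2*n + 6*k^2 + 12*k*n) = (k^2 - 2*k - 15)/(k^2 + 2*k*n + 6*k + 12*n)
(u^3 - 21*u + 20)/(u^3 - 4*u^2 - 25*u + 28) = (u^2 + u - 20)/(u^2 - 3*u - 28)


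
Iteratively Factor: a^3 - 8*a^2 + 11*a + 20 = (a - 5)*(a^2 - 3*a - 4) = (a - 5)*(a - 4)*(a + 1)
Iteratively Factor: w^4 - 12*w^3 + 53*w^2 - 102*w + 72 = (w - 3)*(w^3 - 9*w^2 + 26*w - 24) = (w - 3)^2*(w^2 - 6*w + 8) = (w - 3)^2*(w - 2)*(w - 4)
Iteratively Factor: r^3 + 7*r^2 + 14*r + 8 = (r + 1)*(r^2 + 6*r + 8) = (r + 1)*(r + 4)*(r + 2)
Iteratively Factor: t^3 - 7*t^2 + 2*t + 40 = (t - 5)*(t^2 - 2*t - 8) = (t - 5)*(t - 4)*(t + 2)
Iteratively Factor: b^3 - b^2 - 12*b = (b)*(b^2 - b - 12) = b*(b - 4)*(b + 3)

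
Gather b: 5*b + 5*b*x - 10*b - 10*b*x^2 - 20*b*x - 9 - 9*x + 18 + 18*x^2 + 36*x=b*(-10*x^2 - 15*x - 5) + 18*x^2 + 27*x + 9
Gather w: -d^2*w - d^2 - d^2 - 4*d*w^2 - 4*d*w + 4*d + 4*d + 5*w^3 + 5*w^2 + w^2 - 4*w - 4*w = -2*d^2 + 8*d + 5*w^3 + w^2*(6 - 4*d) + w*(-d^2 - 4*d - 8)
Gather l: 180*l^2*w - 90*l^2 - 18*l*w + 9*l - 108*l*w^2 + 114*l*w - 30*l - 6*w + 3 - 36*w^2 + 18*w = l^2*(180*w - 90) + l*(-108*w^2 + 96*w - 21) - 36*w^2 + 12*w + 3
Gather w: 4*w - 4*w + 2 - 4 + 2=0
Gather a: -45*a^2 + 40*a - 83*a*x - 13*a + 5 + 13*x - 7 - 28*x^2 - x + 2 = -45*a^2 + a*(27 - 83*x) - 28*x^2 + 12*x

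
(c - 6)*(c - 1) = c^2 - 7*c + 6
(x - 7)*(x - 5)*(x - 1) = x^3 - 13*x^2 + 47*x - 35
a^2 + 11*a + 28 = (a + 4)*(a + 7)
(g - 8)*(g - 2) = g^2 - 10*g + 16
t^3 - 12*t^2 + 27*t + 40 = (t - 8)*(t - 5)*(t + 1)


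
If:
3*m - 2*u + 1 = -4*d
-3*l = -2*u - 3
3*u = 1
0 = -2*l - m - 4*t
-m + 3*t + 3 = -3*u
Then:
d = -85/84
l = 11/9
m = 26/21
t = -58/63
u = 1/3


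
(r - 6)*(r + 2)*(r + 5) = r^3 + r^2 - 32*r - 60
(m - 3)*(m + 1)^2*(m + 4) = m^4 + 3*m^3 - 9*m^2 - 23*m - 12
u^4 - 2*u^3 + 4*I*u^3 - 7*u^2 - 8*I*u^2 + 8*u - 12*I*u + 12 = (u - 3)*(u + 1)*(u + 2*I)^2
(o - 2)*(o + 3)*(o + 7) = o^3 + 8*o^2 + o - 42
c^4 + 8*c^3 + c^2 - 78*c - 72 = (c - 3)*(c + 1)*(c + 4)*(c + 6)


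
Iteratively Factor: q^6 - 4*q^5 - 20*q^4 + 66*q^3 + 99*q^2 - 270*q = (q - 2)*(q^5 - 2*q^4 - 24*q^3 + 18*q^2 + 135*q) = (q - 3)*(q - 2)*(q^4 + q^3 - 21*q^2 - 45*q) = (q - 3)*(q - 2)*(q + 3)*(q^3 - 2*q^2 - 15*q) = (q - 3)*(q - 2)*(q + 3)^2*(q^2 - 5*q) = q*(q - 3)*(q - 2)*(q + 3)^2*(q - 5)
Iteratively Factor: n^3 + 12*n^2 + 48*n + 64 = (n + 4)*(n^2 + 8*n + 16) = (n + 4)^2*(n + 4)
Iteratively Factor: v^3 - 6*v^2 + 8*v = (v - 4)*(v^2 - 2*v) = v*(v - 4)*(v - 2)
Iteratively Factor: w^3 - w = (w - 1)*(w^2 + w) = (w - 1)*(w + 1)*(w)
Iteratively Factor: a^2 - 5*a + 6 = (a - 2)*(a - 3)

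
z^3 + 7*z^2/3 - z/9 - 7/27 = (z - 1/3)*(z + 1/3)*(z + 7/3)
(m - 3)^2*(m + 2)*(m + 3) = m^4 - m^3 - 15*m^2 + 9*m + 54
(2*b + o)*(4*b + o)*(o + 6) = 8*b^2*o + 48*b^2 + 6*b*o^2 + 36*b*o + o^3 + 6*o^2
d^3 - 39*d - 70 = (d - 7)*(d + 2)*(d + 5)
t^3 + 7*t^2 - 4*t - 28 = (t - 2)*(t + 2)*(t + 7)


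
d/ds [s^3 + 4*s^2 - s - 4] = 3*s^2 + 8*s - 1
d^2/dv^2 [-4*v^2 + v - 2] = -8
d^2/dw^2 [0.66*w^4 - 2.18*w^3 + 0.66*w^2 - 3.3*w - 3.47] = 7.92*w^2 - 13.08*w + 1.32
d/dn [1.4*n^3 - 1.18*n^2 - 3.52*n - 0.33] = 4.2*n^2 - 2.36*n - 3.52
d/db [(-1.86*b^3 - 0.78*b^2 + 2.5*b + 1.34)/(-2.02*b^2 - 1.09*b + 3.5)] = (3.7572*b^4 + 4.0548*b^3 - 13.6298*b^2 - 0.0464000000000002*b + 10.2106)/(4.0804*b^4 + 4.4036*b^3 - 12.9519*b^2 - 7.63*b + 12.25)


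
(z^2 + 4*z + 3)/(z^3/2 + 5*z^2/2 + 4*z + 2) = 2*(z + 3)/(z^2 + 4*z + 4)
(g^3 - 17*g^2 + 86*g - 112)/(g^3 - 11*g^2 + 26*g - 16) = (g - 7)/(g - 1)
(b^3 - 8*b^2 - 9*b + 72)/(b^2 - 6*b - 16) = (b^2 - 9)/(b + 2)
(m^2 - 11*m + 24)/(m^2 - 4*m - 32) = (m - 3)/(m + 4)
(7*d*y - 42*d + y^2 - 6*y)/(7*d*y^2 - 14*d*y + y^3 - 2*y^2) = (y - 6)/(y*(y - 2))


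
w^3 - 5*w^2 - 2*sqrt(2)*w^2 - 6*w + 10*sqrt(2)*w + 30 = (w - 5)*(w - 3*sqrt(2))*(w + sqrt(2))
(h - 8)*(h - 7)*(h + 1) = h^3 - 14*h^2 + 41*h + 56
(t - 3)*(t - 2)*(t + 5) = t^3 - 19*t + 30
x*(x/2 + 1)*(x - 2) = x^3/2 - 2*x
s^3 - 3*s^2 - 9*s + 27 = (s - 3)^2*(s + 3)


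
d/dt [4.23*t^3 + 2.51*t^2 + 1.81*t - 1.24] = 12.69*t^2 + 5.02*t + 1.81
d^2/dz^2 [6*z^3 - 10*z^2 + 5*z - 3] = 36*z - 20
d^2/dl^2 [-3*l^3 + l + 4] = -18*l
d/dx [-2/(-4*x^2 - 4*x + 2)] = 2*(-2*x - 1)/(2*x^2 + 2*x - 1)^2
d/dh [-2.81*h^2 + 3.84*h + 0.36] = 3.84 - 5.62*h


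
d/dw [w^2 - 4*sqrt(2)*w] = 2*w - 4*sqrt(2)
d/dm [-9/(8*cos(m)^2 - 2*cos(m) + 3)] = 18*(1 - 8*cos(m))*sin(m)/(8*cos(m)^2 - 2*cos(m) + 3)^2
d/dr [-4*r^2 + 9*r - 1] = 9 - 8*r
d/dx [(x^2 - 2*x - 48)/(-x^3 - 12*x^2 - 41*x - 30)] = (x^2 - 16*x - 53)/(x^4 + 12*x^3 + 46*x^2 + 60*x + 25)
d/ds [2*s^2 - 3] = 4*s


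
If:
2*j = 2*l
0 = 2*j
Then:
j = 0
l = 0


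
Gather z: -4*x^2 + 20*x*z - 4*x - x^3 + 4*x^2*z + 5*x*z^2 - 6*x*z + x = -x^3 - 4*x^2 + 5*x*z^2 - 3*x + z*(4*x^2 + 14*x)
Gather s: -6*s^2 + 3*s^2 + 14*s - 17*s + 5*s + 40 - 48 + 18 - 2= -3*s^2 + 2*s + 8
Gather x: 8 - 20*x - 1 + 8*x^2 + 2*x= 8*x^2 - 18*x + 7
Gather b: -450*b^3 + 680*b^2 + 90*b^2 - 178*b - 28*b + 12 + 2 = -450*b^3 + 770*b^2 - 206*b + 14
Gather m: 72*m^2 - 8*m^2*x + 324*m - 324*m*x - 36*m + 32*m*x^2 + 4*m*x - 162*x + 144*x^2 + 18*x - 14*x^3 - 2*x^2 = m^2*(72 - 8*x) + m*(32*x^2 - 320*x + 288) - 14*x^3 + 142*x^2 - 144*x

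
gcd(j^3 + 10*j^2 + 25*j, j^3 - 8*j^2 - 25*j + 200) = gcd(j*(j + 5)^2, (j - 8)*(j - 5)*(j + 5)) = j + 5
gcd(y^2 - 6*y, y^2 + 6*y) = y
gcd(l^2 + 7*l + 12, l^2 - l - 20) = l + 4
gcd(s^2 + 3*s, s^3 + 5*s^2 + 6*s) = s^2 + 3*s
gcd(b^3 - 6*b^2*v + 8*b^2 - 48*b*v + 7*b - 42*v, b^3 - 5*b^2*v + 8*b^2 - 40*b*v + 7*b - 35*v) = b^2 + 8*b + 7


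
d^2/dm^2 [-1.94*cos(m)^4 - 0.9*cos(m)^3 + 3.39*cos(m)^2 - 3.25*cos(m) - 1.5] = 31.04*cos(m)^4 + 8.1*cos(m)^3 - 36.84*cos(m)^2 - 2.15*cos(m) + 6.78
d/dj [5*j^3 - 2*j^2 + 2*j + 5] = 15*j^2 - 4*j + 2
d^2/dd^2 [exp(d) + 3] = exp(d)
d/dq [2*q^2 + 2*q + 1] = 4*q + 2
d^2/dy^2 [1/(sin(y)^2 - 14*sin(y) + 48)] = 2*(-2*sin(y)^4 + 21*sin(y)^3 + sin(y)^2 - 378*sin(y) + 148)/(sin(y)^2 - 14*sin(y) + 48)^3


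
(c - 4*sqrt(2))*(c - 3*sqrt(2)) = c^2 - 7*sqrt(2)*c + 24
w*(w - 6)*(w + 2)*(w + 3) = w^4 - w^3 - 24*w^2 - 36*w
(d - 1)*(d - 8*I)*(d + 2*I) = d^3 - d^2 - 6*I*d^2 + 16*d + 6*I*d - 16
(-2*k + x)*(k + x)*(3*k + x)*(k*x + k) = -6*k^4*x - 6*k^4 - 5*k^3*x^2 - 5*k^3*x + 2*k^2*x^3 + 2*k^2*x^2 + k*x^4 + k*x^3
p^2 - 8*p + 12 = (p - 6)*(p - 2)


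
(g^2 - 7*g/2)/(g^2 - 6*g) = (g - 7/2)/(g - 6)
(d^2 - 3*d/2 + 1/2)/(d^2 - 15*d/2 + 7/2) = (d - 1)/(d - 7)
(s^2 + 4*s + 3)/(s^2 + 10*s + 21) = (s + 1)/(s + 7)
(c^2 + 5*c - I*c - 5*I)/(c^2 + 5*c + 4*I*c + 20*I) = (c - I)/(c + 4*I)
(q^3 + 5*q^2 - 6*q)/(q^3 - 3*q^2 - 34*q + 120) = q*(q - 1)/(q^2 - 9*q + 20)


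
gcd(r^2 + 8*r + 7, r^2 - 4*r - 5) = r + 1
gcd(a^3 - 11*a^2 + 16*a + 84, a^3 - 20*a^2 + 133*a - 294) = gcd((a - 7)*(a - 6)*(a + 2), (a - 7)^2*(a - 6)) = a^2 - 13*a + 42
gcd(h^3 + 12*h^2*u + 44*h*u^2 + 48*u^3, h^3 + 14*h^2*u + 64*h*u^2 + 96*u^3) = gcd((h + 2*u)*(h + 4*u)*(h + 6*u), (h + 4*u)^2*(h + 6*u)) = h^2 + 10*h*u + 24*u^2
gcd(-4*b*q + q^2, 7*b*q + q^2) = q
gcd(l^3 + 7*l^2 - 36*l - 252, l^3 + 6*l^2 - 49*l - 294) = l^2 + 13*l + 42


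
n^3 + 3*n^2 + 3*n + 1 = (n + 1)^3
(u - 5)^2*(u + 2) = u^3 - 8*u^2 + 5*u + 50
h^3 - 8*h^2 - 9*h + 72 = (h - 8)*(h - 3)*(h + 3)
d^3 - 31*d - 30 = (d - 6)*(d + 1)*(d + 5)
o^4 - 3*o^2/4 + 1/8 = (o - 1/2)*(o + 1/2)*(o - sqrt(2)/2)*(o + sqrt(2)/2)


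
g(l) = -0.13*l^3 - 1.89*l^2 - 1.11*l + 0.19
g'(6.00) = -37.83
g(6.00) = -102.59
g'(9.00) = -66.72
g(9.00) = -257.66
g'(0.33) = -2.40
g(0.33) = -0.39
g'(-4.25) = 7.91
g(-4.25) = -19.25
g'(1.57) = -8.01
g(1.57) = -6.71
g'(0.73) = -4.08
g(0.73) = -1.68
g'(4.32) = -24.72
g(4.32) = -50.36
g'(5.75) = -35.74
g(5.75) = -93.39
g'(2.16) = -11.09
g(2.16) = -12.34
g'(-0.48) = 0.61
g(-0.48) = 0.30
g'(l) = -0.39*l^2 - 3.78*l - 1.11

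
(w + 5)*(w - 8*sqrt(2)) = w^2 - 8*sqrt(2)*w + 5*w - 40*sqrt(2)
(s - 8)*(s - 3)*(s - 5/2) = s^3 - 27*s^2/2 + 103*s/2 - 60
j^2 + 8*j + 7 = (j + 1)*(j + 7)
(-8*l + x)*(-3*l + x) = 24*l^2 - 11*l*x + x^2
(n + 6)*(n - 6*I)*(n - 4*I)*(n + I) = n^4 + 6*n^3 - 9*I*n^3 - 14*n^2 - 54*I*n^2 - 84*n - 24*I*n - 144*I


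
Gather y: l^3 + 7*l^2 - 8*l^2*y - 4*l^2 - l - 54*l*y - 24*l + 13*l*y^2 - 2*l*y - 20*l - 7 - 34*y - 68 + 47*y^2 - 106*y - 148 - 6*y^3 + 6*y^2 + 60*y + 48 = l^3 + 3*l^2 - 45*l - 6*y^3 + y^2*(13*l + 53) + y*(-8*l^2 - 56*l - 80) - 175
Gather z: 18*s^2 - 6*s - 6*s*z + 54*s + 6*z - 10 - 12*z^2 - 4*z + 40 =18*s^2 + 48*s - 12*z^2 + z*(2 - 6*s) + 30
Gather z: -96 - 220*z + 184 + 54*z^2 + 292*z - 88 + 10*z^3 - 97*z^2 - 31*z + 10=10*z^3 - 43*z^2 + 41*z + 10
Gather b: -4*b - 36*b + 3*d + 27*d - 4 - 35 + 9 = -40*b + 30*d - 30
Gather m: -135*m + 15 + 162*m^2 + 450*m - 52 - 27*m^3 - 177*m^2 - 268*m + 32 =-27*m^3 - 15*m^2 + 47*m - 5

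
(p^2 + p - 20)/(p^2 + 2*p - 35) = (p^2 + p - 20)/(p^2 + 2*p - 35)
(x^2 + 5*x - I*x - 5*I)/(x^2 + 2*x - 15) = (x - I)/(x - 3)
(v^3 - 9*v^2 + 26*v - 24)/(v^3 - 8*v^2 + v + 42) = (v^2 - 6*v + 8)/(v^2 - 5*v - 14)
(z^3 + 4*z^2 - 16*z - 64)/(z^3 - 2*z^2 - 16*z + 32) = (z + 4)/(z - 2)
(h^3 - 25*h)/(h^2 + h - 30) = h*(h + 5)/(h + 6)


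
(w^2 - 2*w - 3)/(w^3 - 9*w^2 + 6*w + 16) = (w - 3)/(w^2 - 10*w + 16)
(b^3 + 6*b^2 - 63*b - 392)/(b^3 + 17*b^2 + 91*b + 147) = (b - 8)/(b + 3)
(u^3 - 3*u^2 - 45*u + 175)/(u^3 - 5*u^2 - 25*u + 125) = (u + 7)/(u + 5)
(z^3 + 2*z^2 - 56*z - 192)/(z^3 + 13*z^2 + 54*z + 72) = (z - 8)/(z + 3)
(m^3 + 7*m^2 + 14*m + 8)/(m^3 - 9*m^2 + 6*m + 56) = (m^2 + 5*m + 4)/(m^2 - 11*m + 28)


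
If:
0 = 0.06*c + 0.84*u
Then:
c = -14.0*u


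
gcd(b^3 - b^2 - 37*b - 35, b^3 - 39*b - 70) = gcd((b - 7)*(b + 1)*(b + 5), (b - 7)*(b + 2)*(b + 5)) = b^2 - 2*b - 35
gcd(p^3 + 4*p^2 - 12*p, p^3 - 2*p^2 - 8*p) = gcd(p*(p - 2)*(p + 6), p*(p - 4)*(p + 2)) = p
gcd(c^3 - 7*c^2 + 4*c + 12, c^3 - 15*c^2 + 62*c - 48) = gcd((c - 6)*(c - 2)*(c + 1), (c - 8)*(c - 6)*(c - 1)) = c - 6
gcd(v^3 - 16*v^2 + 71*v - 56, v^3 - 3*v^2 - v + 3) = v - 1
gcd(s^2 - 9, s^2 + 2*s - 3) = s + 3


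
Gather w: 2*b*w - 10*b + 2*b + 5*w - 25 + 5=-8*b + w*(2*b + 5) - 20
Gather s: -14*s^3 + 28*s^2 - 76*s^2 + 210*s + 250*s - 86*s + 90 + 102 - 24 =-14*s^3 - 48*s^2 + 374*s + 168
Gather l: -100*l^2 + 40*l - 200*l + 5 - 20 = -100*l^2 - 160*l - 15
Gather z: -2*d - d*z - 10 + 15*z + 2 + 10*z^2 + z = -2*d + 10*z^2 + z*(16 - d) - 8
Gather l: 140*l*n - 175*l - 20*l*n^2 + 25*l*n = l*(-20*n^2 + 165*n - 175)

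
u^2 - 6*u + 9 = (u - 3)^2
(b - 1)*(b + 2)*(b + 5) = b^3 + 6*b^2 + 3*b - 10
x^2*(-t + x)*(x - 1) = -t*x^3 + t*x^2 + x^4 - x^3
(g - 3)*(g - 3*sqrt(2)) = g^2 - 3*sqrt(2)*g - 3*g + 9*sqrt(2)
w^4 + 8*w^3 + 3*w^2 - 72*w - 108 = (w - 3)*(w + 2)*(w + 3)*(w + 6)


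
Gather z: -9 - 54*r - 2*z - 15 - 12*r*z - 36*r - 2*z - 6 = -90*r + z*(-12*r - 4) - 30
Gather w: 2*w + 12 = 2*w + 12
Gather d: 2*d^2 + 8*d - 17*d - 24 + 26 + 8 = 2*d^2 - 9*d + 10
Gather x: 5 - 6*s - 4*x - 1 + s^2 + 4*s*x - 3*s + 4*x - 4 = s^2 + 4*s*x - 9*s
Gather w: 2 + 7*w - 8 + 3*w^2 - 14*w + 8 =3*w^2 - 7*w + 2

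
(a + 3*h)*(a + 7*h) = a^2 + 10*a*h + 21*h^2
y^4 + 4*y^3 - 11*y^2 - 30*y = y*(y - 3)*(y + 2)*(y + 5)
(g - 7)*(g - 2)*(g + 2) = g^3 - 7*g^2 - 4*g + 28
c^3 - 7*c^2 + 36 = (c - 6)*(c - 3)*(c + 2)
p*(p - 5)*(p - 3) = p^3 - 8*p^2 + 15*p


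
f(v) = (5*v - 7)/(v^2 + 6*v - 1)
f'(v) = (-2*v - 6)*(5*v - 7)/(v^2 + 6*v - 1)^2 + 5/(v^2 + 6*v - 1) = (-5*v^2 + 14*v + 37)/(v^4 + 12*v^3 + 34*v^2 - 12*v + 1)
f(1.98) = 0.20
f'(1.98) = 0.21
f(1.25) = -0.09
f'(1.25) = 0.72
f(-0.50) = 2.53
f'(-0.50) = 2.04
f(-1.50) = 1.87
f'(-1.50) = 0.08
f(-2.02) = 1.89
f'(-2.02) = -0.14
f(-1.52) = 1.87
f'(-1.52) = 0.07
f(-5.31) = 7.19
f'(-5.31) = -8.20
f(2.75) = 0.29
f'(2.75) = 0.07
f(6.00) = 0.32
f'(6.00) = -0.01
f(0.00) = 7.00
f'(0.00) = 37.00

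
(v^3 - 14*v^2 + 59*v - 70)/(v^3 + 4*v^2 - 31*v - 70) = (v^2 - 9*v + 14)/(v^2 + 9*v + 14)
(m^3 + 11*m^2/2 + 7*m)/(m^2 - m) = (m^2 + 11*m/2 + 7)/(m - 1)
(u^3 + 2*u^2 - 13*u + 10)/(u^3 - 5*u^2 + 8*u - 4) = (u + 5)/(u - 2)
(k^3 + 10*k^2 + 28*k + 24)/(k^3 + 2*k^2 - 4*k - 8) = (k + 6)/(k - 2)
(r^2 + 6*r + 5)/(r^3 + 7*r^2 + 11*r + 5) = 1/(r + 1)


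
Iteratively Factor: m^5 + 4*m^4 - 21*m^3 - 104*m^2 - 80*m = (m)*(m^4 + 4*m^3 - 21*m^2 - 104*m - 80) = m*(m - 5)*(m^3 + 9*m^2 + 24*m + 16) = m*(m - 5)*(m + 1)*(m^2 + 8*m + 16) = m*(m - 5)*(m + 1)*(m + 4)*(m + 4)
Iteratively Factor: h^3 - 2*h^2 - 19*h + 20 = (h - 1)*(h^2 - h - 20) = (h - 5)*(h - 1)*(h + 4)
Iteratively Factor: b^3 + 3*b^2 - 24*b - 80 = (b + 4)*(b^2 - b - 20) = (b - 5)*(b + 4)*(b + 4)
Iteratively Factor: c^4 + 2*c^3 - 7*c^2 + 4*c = (c)*(c^3 + 2*c^2 - 7*c + 4) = c*(c - 1)*(c^2 + 3*c - 4) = c*(c - 1)*(c + 4)*(c - 1)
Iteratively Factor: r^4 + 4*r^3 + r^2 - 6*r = (r - 1)*(r^3 + 5*r^2 + 6*r) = (r - 1)*(r + 3)*(r^2 + 2*r) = (r - 1)*(r + 2)*(r + 3)*(r)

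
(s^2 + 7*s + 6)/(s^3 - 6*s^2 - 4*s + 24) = (s^2 + 7*s + 6)/(s^3 - 6*s^2 - 4*s + 24)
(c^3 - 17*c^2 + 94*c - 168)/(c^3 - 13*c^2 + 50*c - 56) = (c - 6)/(c - 2)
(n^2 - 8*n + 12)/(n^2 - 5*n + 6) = (n - 6)/(n - 3)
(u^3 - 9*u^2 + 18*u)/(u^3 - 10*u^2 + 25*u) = (u^2 - 9*u + 18)/(u^2 - 10*u + 25)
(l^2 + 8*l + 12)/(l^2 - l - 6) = (l + 6)/(l - 3)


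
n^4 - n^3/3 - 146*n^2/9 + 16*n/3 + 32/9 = (n - 4)*(n - 2/3)*(n + 1/3)*(n + 4)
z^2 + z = z*(z + 1)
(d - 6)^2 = d^2 - 12*d + 36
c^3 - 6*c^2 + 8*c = c*(c - 4)*(c - 2)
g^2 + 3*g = g*(g + 3)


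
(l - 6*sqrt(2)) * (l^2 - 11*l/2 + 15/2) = l^3 - 6*sqrt(2)*l^2 - 11*l^2/2 + 15*l/2 + 33*sqrt(2)*l - 45*sqrt(2)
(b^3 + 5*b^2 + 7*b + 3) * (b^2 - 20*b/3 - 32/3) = b^5 - 5*b^4/3 - 37*b^3 - 97*b^2 - 284*b/3 - 32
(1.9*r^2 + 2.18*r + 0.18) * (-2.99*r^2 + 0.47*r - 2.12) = -5.681*r^4 - 5.6252*r^3 - 3.5416*r^2 - 4.537*r - 0.3816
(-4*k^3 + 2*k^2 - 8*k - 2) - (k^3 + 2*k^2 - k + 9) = -5*k^3 - 7*k - 11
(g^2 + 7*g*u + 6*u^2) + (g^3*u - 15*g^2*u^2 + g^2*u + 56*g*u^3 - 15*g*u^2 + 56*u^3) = g^3*u - 15*g^2*u^2 + g^2*u + g^2 + 56*g*u^3 - 15*g*u^2 + 7*g*u + 56*u^3 + 6*u^2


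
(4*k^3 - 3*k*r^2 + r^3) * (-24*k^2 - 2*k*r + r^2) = -96*k^5 - 8*k^4*r + 76*k^3*r^2 - 18*k^2*r^3 - 5*k*r^4 + r^5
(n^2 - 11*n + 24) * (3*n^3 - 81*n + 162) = 3*n^5 - 33*n^4 - 9*n^3 + 1053*n^2 - 3726*n + 3888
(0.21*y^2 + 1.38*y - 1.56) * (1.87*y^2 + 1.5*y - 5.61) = 0.3927*y^4 + 2.8956*y^3 - 2.0253*y^2 - 10.0818*y + 8.7516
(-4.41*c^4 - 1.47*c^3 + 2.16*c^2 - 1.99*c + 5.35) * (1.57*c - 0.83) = -6.9237*c^5 + 1.3524*c^4 + 4.6113*c^3 - 4.9171*c^2 + 10.0512*c - 4.4405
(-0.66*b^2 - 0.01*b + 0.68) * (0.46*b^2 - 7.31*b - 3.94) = -0.3036*b^4 + 4.82*b^3 + 2.9863*b^2 - 4.9314*b - 2.6792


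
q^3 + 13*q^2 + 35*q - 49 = (q - 1)*(q + 7)^2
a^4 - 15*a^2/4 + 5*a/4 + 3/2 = (a - 3/2)*(a - 1)*(a + 1/2)*(a + 2)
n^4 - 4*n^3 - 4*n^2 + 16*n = n*(n - 4)*(n - 2)*(n + 2)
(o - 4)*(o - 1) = o^2 - 5*o + 4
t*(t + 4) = t^2 + 4*t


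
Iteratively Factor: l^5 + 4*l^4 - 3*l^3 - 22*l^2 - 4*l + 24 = (l - 1)*(l^4 + 5*l^3 + 2*l^2 - 20*l - 24) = (l - 1)*(l + 3)*(l^3 + 2*l^2 - 4*l - 8) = (l - 1)*(l + 2)*(l + 3)*(l^2 - 4) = (l - 2)*(l - 1)*(l + 2)*(l + 3)*(l + 2)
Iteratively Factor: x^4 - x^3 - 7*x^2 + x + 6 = (x + 1)*(x^3 - 2*x^2 - 5*x + 6) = (x - 1)*(x + 1)*(x^2 - x - 6) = (x - 3)*(x - 1)*(x + 1)*(x + 2)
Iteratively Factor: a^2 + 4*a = (a + 4)*(a)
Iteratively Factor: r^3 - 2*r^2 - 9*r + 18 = (r - 3)*(r^2 + r - 6) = (r - 3)*(r - 2)*(r + 3)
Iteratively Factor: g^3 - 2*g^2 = (g)*(g^2 - 2*g) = g*(g - 2)*(g)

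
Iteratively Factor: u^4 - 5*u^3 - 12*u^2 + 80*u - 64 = (u - 1)*(u^3 - 4*u^2 - 16*u + 64) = (u - 4)*(u - 1)*(u^2 - 16) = (u - 4)*(u - 1)*(u + 4)*(u - 4)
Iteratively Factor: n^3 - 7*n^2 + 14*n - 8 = (n - 4)*(n^2 - 3*n + 2) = (n - 4)*(n - 2)*(n - 1)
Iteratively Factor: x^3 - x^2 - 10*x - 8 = (x + 2)*(x^2 - 3*x - 4) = (x + 1)*(x + 2)*(x - 4)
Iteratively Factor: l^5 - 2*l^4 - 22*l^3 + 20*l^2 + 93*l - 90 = (l + 3)*(l^4 - 5*l^3 - 7*l^2 + 41*l - 30) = (l - 1)*(l + 3)*(l^3 - 4*l^2 - 11*l + 30) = (l - 5)*(l - 1)*(l + 3)*(l^2 + l - 6) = (l - 5)*(l - 2)*(l - 1)*(l + 3)*(l + 3)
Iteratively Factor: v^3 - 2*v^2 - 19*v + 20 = (v + 4)*(v^2 - 6*v + 5) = (v - 5)*(v + 4)*(v - 1)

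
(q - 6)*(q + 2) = q^2 - 4*q - 12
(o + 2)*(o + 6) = o^2 + 8*o + 12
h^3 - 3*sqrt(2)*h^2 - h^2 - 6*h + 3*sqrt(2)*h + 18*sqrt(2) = (h - 3)*(h + 2)*(h - 3*sqrt(2))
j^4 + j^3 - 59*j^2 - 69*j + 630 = (j - 7)*(j - 3)*(j + 5)*(j + 6)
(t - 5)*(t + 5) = t^2 - 25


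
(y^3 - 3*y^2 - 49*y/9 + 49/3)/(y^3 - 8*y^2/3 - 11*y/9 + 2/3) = (9*y^2 - 49)/(9*y^2 + 3*y - 2)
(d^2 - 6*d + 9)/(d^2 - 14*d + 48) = (d^2 - 6*d + 9)/(d^2 - 14*d + 48)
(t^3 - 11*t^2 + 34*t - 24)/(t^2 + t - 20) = (t^2 - 7*t + 6)/(t + 5)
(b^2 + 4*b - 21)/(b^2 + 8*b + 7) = (b - 3)/(b + 1)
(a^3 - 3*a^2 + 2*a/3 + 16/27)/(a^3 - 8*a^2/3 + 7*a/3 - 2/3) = (9*a^2 - 21*a - 8)/(9*(a^2 - 2*a + 1))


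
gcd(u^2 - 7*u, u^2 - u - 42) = u - 7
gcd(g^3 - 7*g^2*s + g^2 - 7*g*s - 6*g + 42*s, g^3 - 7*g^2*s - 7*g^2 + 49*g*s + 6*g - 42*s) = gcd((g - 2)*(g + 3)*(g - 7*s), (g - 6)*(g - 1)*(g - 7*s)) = -g + 7*s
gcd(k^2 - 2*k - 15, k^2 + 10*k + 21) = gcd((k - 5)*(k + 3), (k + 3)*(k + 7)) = k + 3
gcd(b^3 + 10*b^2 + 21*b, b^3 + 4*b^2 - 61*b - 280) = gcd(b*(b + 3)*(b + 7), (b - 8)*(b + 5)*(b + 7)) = b + 7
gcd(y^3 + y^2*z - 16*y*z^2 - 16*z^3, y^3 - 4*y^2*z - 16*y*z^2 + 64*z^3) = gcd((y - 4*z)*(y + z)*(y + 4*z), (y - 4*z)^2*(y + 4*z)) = y^2 - 16*z^2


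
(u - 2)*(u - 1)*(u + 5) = u^3 + 2*u^2 - 13*u + 10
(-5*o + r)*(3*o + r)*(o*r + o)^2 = -15*o^4*r^2 - 30*o^4*r - 15*o^4 - 2*o^3*r^3 - 4*o^3*r^2 - 2*o^3*r + o^2*r^4 + 2*o^2*r^3 + o^2*r^2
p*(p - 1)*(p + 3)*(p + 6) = p^4 + 8*p^3 + 9*p^2 - 18*p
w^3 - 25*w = w*(w - 5)*(w + 5)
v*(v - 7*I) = v^2 - 7*I*v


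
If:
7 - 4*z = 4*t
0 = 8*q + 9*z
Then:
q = -9*z/8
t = 7/4 - z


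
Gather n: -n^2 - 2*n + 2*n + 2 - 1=1 - n^2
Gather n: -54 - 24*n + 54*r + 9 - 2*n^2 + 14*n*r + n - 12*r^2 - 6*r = -2*n^2 + n*(14*r - 23) - 12*r^2 + 48*r - 45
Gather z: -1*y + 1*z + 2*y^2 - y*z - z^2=2*y^2 - y - z^2 + z*(1 - y)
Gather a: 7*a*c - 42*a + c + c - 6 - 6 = a*(7*c - 42) + 2*c - 12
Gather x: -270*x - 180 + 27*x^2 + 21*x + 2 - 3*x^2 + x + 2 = 24*x^2 - 248*x - 176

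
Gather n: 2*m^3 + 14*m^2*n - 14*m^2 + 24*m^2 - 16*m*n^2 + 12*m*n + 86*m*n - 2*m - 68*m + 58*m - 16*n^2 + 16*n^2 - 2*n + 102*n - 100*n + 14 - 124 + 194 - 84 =2*m^3 + 10*m^2 - 16*m*n^2 - 12*m + n*(14*m^2 + 98*m)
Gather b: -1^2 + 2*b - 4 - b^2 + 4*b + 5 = -b^2 + 6*b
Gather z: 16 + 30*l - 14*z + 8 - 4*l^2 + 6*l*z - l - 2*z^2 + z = -4*l^2 + 29*l - 2*z^2 + z*(6*l - 13) + 24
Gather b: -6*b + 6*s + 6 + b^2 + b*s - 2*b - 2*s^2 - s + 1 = b^2 + b*(s - 8) - 2*s^2 + 5*s + 7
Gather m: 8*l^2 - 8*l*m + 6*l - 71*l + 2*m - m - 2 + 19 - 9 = 8*l^2 - 65*l + m*(1 - 8*l) + 8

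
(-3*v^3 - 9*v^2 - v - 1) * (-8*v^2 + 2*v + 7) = 24*v^5 + 66*v^4 - 31*v^3 - 57*v^2 - 9*v - 7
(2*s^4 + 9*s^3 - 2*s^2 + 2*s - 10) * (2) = 4*s^4 + 18*s^3 - 4*s^2 + 4*s - 20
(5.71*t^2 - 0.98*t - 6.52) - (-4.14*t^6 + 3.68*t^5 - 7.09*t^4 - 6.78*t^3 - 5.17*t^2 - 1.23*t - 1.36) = 4.14*t^6 - 3.68*t^5 + 7.09*t^4 + 6.78*t^3 + 10.88*t^2 + 0.25*t - 5.16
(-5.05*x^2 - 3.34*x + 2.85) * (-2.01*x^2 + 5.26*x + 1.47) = 10.1505*x^4 - 19.8496*x^3 - 30.7204*x^2 + 10.0812*x + 4.1895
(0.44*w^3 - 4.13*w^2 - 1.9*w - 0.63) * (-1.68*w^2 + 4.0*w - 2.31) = -0.7392*w^5 + 8.6984*w^4 - 14.3444*w^3 + 2.9987*w^2 + 1.869*w + 1.4553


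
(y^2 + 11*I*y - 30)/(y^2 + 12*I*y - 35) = (y + 6*I)/(y + 7*I)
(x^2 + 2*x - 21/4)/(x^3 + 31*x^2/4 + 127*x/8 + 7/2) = 2*(2*x - 3)/(4*x^2 + 17*x + 4)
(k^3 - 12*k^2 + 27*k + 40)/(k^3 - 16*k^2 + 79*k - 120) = (k + 1)/(k - 3)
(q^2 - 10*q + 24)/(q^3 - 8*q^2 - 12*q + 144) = (q - 4)/(q^2 - 2*q - 24)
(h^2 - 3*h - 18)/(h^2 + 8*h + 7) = (h^2 - 3*h - 18)/(h^2 + 8*h + 7)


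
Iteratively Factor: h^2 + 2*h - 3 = (h - 1)*(h + 3)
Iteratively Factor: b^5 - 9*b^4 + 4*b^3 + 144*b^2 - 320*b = (b)*(b^4 - 9*b^3 + 4*b^2 + 144*b - 320) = b*(b - 4)*(b^3 - 5*b^2 - 16*b + 80) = b*(b - 5)*(b - 4)*(b^2 - 16) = b*(b - 5)*(b - 4)^2*(b + 4)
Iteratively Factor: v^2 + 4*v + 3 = (v + 1)*(v + 3)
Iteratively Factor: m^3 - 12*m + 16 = (m - 2)*(m^2 + 2*m - 8) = (m - 2)^2*(m + 4)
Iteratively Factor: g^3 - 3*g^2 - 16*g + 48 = (g - 4)*(g^2 + g - 12) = (g - 4)*(g + 4)*(g - 3)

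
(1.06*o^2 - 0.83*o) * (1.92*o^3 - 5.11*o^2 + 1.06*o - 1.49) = 2.0352*o^5 - 7.0102*o^4 + 5.3649*o^3 - 2.4592*o^2 + 1.2367*o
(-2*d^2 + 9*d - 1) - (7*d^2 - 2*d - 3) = -9*d^2 + 11*d + 2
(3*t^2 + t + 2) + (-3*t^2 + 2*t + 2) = 3*t + 4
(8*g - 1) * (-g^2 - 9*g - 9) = -8*g^3 - 71*g^2 - 63*g + 9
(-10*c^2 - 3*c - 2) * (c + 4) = -10*c^3 - 43*c^2 - 14*c - 8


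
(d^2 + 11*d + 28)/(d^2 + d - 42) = (d + 4)/(d - 6)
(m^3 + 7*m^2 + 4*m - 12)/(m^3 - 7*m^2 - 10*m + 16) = (m + 6)/(m - 8)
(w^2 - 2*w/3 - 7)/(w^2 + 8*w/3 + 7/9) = 3*(w - 3)/(3*w + 1)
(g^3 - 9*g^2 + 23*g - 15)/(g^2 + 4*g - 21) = (g^2 - 6*g + 5)/(g + 7)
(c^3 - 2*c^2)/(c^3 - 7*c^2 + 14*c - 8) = c^2/(c^2 - 5*c + 4)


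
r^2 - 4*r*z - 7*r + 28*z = (r - 7)*(r - 4*z)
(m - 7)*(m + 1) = m^2 - 6*m - 7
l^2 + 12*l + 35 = (l + 5)*(l + 7)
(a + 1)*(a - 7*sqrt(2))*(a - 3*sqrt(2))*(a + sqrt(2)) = a^4 - 9*sqrt(2)*a^3 + a^3 - 9*sqrt(2)*a^2 + 22*a^2 + 22*a + 42*sqrt(2)*a + 42*sqrt(2)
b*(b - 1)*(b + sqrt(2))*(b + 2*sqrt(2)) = b^4 - b^3 + 3*sqrt(2)*b^3 - 3*sqrt(2)*b^2 + 4*b^2 - 4*b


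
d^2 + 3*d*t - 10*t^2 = (d - 2*t)*(d + 5*t)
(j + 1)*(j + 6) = j^2 + 7*j + 6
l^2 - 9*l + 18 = (l - 6)*(l - 3)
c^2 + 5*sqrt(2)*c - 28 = (c - 2*sqrt(2))*(c + 7*sqrt(2))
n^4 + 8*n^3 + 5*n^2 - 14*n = n*(n - 1)*(n + 2)*(n + 7)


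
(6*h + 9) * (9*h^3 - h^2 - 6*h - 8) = 54*h^4 + 75*h^3 - 45*h^2 - 102*h - 72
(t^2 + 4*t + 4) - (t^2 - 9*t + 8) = 13*t - 4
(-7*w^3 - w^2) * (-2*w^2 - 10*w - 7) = 14*w^5 + 72*w^4 + 59*w^3 + 7*w^2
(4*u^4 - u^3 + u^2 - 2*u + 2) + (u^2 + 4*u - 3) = 4*u^4 - u^3 + 2*u^2 + 2*u - 1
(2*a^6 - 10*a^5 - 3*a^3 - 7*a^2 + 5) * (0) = 0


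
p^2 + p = p*(p + 1)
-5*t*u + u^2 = u*(-5*t + u)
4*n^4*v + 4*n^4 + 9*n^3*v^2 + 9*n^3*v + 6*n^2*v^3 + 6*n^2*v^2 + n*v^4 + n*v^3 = (n + v)^2*(4*n + v)*(n*v + n)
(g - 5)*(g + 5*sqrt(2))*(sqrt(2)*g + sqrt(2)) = sqrt(2)*g^3 - 4*sqrt(2)*g^2 + 10*g^2 - 40*g - 5*sqrt(2)*g - 50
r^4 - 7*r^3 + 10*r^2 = r^2*(r - 5)*(r - 2)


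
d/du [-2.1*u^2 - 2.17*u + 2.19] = -4.2*u - 2.17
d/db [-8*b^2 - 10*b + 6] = -16*b - 10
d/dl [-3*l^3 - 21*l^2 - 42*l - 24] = -9*l^2 - 42*l - 42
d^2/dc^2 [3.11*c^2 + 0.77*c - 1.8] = 6.22000000000000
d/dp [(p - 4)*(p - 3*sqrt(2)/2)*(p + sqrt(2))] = 3*p^2 - 8*p - sqrt(2)*p - 3 + 2*sqrt(2)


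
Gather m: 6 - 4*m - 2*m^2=-2*m^2 - 4*m + 6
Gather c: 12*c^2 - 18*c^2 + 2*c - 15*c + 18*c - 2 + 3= -6*c^2 + 5*c + 1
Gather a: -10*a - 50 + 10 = -10*a - 40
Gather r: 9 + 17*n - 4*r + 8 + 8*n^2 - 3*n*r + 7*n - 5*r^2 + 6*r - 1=8*n^2 + 24*n - 5*r^2 + r*(2 - 3*n) + 16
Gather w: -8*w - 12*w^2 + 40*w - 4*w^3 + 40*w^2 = -4*w^3 + 28*w^2 + 32*w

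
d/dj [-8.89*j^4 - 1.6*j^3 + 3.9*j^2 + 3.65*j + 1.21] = -35.56*j^3 - 4.8*j^2 + 7.8*j + 3.65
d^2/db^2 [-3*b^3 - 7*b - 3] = -18*b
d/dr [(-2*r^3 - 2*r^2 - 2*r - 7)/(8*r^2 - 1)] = 2*(-8*r^4 + 11*r^2 + 58*r + 1)/(64*r^4 - 16*r^2 + 1)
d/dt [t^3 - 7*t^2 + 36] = t*(3*t - 14)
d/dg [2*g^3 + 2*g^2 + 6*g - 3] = 6*g^2 + 4*g + 6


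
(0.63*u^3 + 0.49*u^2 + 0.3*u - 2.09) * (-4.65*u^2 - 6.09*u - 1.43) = -2.9295*u^5 - 6.1152*u^4 - 5.28*u^3 + 7.1908*u^2 + 12.2991*u + 2.9887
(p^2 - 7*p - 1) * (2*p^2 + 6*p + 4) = 2*p^4 - 8*p^3 - 40*p^2 - 34*p - 4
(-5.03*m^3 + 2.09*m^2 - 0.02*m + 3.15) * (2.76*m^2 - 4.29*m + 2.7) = -13.8828*m^5 + 27.3471*m^4 - 22.6023*m^3 + 14.4228*m^2 - 13.5675*m + 8.505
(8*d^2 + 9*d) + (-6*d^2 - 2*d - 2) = 2*d^2 + 7*d - 2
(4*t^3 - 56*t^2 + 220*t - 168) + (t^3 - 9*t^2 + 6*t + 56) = 5*t^3 - 65*t^2 + 226*t - 112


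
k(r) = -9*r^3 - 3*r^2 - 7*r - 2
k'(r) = -27*r^2 - 6*r - 7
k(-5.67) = 1581.80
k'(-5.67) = -841.00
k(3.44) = -427.95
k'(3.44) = -347.15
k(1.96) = -95.01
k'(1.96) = -122.48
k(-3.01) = 237.33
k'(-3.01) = -233.56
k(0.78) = -13.56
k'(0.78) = -28.11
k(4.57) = -955.64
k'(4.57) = -598.31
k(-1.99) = 70.98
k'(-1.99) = -101.98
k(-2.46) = 131.05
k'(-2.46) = -155.63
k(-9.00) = 6379.00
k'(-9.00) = -2140.00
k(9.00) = -6869.00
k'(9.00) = -2248.00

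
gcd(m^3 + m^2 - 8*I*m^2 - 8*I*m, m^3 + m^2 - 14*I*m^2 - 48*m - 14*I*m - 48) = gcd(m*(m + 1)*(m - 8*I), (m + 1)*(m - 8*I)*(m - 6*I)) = m^2 + m*(1 - 8*I) - 8*I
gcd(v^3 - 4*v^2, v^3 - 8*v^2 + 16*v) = v^2 - 4*v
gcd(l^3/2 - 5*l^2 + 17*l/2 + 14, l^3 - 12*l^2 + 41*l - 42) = l - 7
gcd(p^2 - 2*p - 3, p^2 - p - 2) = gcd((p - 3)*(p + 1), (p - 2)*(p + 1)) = p + 1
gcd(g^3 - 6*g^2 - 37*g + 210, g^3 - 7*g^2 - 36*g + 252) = g^2 - g - 42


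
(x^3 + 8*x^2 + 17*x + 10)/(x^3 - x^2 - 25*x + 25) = (x^2 + 3*x + 2)/(x^2 - 6*x + 5)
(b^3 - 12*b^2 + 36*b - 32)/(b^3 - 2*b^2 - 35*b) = (-b^3 + 12*b^2 - 36*b + 32)/(b*(-b^2 + 2*b + 35))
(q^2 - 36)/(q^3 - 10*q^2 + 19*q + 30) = (q + 6)/(q^2 - 4*q - 5)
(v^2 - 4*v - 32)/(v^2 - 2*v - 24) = (v - 8)/(v - 6)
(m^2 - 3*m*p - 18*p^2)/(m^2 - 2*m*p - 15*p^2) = (-m + 6*p)/(-m + 5*p)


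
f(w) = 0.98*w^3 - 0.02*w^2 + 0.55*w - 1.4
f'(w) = 2.94*w^2 - 0.04*w + 0.55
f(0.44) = -1.08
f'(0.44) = 1.10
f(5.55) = 168.57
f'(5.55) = 90.89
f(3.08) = 28.74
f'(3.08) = 28.32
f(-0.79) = -2.33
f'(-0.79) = 2.42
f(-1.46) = -5.30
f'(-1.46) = 6.88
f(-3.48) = -44.86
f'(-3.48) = 36.29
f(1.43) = 2.21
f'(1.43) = 6.50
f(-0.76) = -2.26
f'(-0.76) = 2.28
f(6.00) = 212.86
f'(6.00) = 106.15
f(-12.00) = -1704.32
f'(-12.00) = 424.39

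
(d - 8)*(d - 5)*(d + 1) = d^3 - 12*d^2 + 27*d + 40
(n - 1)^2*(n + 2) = n^3 - 3*n + 2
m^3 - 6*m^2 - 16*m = m*(m - 8)*(m + 2)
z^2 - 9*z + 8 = (z - 8)*(z - 1)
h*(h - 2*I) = h^2 - 2*I*h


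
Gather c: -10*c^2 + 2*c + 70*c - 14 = -10*c^2 + 72*c - 14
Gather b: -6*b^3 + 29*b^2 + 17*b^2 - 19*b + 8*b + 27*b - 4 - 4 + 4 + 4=-6*b^3 + 46*b^2 + 16*b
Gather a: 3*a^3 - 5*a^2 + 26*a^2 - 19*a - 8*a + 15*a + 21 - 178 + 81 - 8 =3*a^3 + 21*a^2 - 12*a - 84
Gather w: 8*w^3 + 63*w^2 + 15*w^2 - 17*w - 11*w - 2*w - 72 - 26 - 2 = 8*w^3 + 78*w^2 - 30*w - 100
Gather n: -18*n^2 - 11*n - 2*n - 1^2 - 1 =-18*n^2 - 13*n - 2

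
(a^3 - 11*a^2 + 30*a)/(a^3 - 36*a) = (a - 5)/(a + 6)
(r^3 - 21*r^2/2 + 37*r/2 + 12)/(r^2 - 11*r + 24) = r + 1/2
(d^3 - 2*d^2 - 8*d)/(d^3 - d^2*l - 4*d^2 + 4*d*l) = (d + 2)/(d - l)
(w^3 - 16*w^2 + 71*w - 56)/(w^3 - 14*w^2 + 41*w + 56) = (w - 1)/(w + 1)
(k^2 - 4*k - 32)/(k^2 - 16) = (k - 8)/(k - 4)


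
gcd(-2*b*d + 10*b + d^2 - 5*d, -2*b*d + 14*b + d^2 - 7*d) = 2*b - d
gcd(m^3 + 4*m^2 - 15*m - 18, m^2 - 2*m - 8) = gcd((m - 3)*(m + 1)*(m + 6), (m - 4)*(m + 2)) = 1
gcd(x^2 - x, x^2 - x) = x^2 - x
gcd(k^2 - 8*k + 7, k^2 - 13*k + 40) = 1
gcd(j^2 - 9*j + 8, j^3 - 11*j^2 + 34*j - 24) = j - 1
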